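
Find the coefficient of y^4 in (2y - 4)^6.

The general term is C(6,j)·(2y)^j·(-4)^(6-j); the y^4 term has j = 4.
C(6,4) = 15.
Coefficient = C(6,4) · 2^4 · (-4)^2 = 15 · 16 · 16 = 3840.

3840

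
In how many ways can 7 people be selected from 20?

77520

This is C(20,7) = 77520.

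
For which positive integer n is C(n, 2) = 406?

n(n−1)/2 = 406 ⇒ n(n−1) = 812. Since 29·28 = 812, n = 29.

29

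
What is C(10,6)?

210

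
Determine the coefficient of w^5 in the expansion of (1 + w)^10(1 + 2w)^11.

158256

Coefficient of w^5 = Σ_{j} C(10,j)·1^j·C(11,5-j)·2^(5-j) for j from 0 to 5.
= 14784 + 52800 + 59400 + 26400 + 4620 + 252 = 158256.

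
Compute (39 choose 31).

C(39,31) = C(39,8) by symmetry.
C(39,8) = (39·38·37·36·35·34·33·32) / 8! = 2480637519360 / 40320 = 61523748.

61523748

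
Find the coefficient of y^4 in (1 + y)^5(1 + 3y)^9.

Coefficient of y^4 = Σ_{j} C(5,j)·1^j·C(9,4-j)·3^(4-j) for j from 0 to 4.
= 10206 + 11340 + 3240 + 270 + 5 = 25061.

25061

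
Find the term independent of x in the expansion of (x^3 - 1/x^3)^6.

-20

General term: C(6,j)·(x^3)^j·(-1/x^3)^(6-j), with x-exponent 3j − 3(6−j) = 6j − 18.
Set 6j − 18 = 0: j = 3.
C(6,3) = 20; 1^3 = 1; (-1)^3 = -1.
Coefficient = 20 · 1 · (-1) = -20.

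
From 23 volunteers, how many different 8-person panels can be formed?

490314

This is C(23,8) = 490314.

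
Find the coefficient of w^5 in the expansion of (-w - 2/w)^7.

General term: C(7,j)·(-w)^j·(-2/w)^(7-j), with w-exponent 1j − 1(7−j) = 2j − 7.
Set 2j − 7 = 5: j = 6.
C(7,6) = 7; (-1)^6 = 1; (-2)^1 = -2.
Coefficient = 7 · 1 · (-2) = -14.

-14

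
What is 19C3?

969

C(19,3) = (19·18·17) / 3! = 5814 / 6 = 969.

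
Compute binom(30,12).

86493225

C(30,12) = (30·29·28·27·26·25·24·23·22·21·20·19) / 12! = 41430393164160000 / 479001600 = 86493225.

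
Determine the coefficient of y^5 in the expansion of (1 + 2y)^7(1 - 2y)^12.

-1152

Coefficient of y^5 = Σ_{j} C(7,j)·2^j·C(12,5-j)·(-2)^(5-j) for j from 0 to 5.
= (-25344) + 110880 + (-147840) + 73920 + (-13440) + 672 = -1152.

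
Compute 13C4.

C(13,4) = (13·12·11·10) / 4! = 17160 / 24 = 715.

715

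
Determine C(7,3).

C(7,3) = (7·6·5) / 3! = 210 / 6 = 35.

35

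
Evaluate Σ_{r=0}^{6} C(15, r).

9949

1 + 15 + 105 + 455 + 1365 + 3003 + 5005 = 9949.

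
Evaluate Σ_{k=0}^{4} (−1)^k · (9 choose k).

70

The partial alternating sum Σ_{k=0}^{4} (−1)^k C(9,k) = (−1)^4 C(8,4) = 70.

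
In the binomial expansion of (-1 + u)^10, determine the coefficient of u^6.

The general term is C(10,j)·(-1)^j·(u)^(10-j); the u^6 term has j = 4.
C(10,4) = 210.
Coefficient = C(10,4) = 210.

210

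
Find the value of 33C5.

237336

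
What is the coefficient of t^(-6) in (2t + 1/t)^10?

General term: C(10,j)·(2t)^j·(1/t)^(10-j), with t-exponent 1j − 1(10−j) = 2j − 10.
Set 2j − 10 = -6: j = 2.
C(10,2) = 45; 2^2 = 4; 1^8 = 1.
Coefficient = 45 · 4 · 1 = 180.

180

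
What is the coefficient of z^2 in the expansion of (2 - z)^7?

672

The general term is C(7,j)·(2)^j·(-z)^(7-j); the z^2 term has j = 5.
C(7,5) = 21.
Coefficient = C(7,5) · 2^5 = 21 · 32 = 672.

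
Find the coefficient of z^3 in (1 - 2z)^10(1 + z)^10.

60

Coefficient of z^3 = Σ_{j} C(10,j)·(-2)^j·C(10,3-j)·1^(3-j) for j from 0 to 3.
= 120 + (-900) + 1800 + (-960) = 60.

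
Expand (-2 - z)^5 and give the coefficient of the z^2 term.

-80

The general term is C(5,j)·(-2)^j·(-z)^(5-j); the z^2 term has j = 3.
C(5,3) = 10.
Coefficient = C(5,3) · (-2)^3 = 10 · (-8) = -80.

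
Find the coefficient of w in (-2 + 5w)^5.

The general term is C(5,j)·(-2)^j·(5w)^(5-j); the w^1 term has j = 4.
C(5,4) = 5.
Coefficient = C(5,4) · (-2)^4 · 5^1 = 5 · 16 · 5 = 400.

400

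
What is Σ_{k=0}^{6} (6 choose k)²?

924

By Vandermonde's identity, Σ C(6,k)² = C(12,6) = 924.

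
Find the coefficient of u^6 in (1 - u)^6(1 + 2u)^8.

465

Coefficient of u^6 = Σ_{j} C(6,j)·(-1)^j·C(8,6-j)·2^(6-j) for j from 0 to 6.
= 1792 + (-10752) + 16800 + (-8960) + 1680 + (-96) + 1 = 465.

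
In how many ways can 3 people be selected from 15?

455

This is C(15,3) = 455.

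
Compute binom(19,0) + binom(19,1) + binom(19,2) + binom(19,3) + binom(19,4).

5036

1 + 19 + 171 + 969 + 3876 = 5036.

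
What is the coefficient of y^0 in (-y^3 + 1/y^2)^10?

General term: C(10,j)·(-y^3)^j·(1/y^2)^(10-j), with y-exponent 3j − 2(10−j) = 5j − 20.
Set 5j − 20 = 0: j = 4.
C(10,4) = 210; (-1)^4 = 1; 1^6 = 1.
Coefficient = 210 · 1 · 1 = 210.

210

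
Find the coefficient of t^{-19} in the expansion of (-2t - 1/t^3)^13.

-41184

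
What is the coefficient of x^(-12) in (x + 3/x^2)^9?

78732

General term: C(9,j)·(x)^j·(3/x^2)^(9-j), with x-exponent 1j − 2(9−j) = 3j − 18.
Set 3j − 18 = -12: j = 2.
C(9,2) = 36; 1^2 = 1; 3^7 = 2187.
Coefficient = 36 · 1 · 2187 = 78732.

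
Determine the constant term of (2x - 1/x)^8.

1120

General term: C(8,j)·(2x)^j·(-1/x)^(8-j), with x-exponent 1j − 1(8−j) = 2j − 8.
Set 2j − 8 = 0: j = 4.
C(8,4) = 70; 2^4 = 16; (-1)^4 = 1.
Coefficient = 70 · 16 · 1 = 1120.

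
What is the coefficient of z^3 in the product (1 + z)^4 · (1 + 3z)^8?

2668

Coefficient of z^3 = Σ_{j} C(4,j)·1^j·C(8,3-j)·3^(3-j) for j from 0 to 3.
= 1512 + 1008 + 144 + 4 = 2668.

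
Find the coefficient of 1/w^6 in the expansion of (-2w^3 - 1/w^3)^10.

3360

General term: C(10,j)·(-2w^3)^j·(-1/w^3)^(10-j), with w-exponent 3j − 3(10−j) = 6j − 30.
Set 6j − 30 = -6: j = 4.
C(10,4) = 210; (-2)^4 = 16; (-1)^6 = 1.
Coefficient = 210 · 16 · 1 = 3360.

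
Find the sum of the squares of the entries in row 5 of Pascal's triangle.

252

Σ C(5,i)² is the coefficient of x^5 in (1+x)^5(1+x)^5 = (1+x)^10, i.e. C(10,5) = 252.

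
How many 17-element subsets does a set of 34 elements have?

C(34,17) = (34·33·32·31·30·29·28·27·26·25·24·23·22·21·20·19·18) / 17! = 830034394580628357120000 / 355687428096000 = 2333606220.

2333606220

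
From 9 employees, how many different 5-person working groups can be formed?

126

This is C(9,5) = 126.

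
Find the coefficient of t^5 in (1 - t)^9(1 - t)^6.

-3003

(1 - t)^9(1 - t)^6 = (1 - t)^15, so the coefficient of t^5 is C(15,5)·(-1)^5 = 3003·-1 = -3003.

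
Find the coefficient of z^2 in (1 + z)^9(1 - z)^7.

-6

Coefficient of z^2 = Σ_{j} C(9,j)·1^j·C(7,2-j)·(-1)^(2-j) for j from 0 to 2.
= 21 + (-63) + 36 = -6.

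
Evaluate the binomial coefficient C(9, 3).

84

C(9,3) = (9·8·7) / 3! = 504 / 6 = 84.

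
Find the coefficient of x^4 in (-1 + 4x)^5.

-1280

The general term is C(5,j)·(-1)^j·(4x)^(5-j); the x^4 term has j = 1.
C(5,1) = 5.
Coefficient = C(5,1) · (-1)^1 · 4^4 = 5 · (-1) · 256 = -1280.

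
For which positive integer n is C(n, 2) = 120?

16

n(n−1)/2 = 120 ⇒ n(n−1) = 240. Since 16·15 = 240, n = 16.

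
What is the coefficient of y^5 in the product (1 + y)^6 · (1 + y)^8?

2002

Coefficient of y^5 = Σ_{j} C(6,j)·C(8,5-j) for j from 0 to 5.
= 56 + 420 + 840 + 560 + 120 + 6 = 2002.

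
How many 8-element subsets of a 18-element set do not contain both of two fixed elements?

All 8-subsets: C(18,8) = 43758. Those containing both fixed elements: C(16,6) = 8008.
43758 − 8008 = 35750.

35750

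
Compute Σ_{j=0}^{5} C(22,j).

35443

1 + 22 + 231 + 1540 + 7315 + 26334 = 35443.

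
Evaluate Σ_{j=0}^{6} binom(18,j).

31180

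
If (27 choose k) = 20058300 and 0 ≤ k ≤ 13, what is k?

13

C(27,k) increases on 0 ≤ k ≤ 13. C(27,12) = 17383860 and C(27,13) = 20058300, so k = 13.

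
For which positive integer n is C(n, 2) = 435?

30

n(n−1)/2 = 435 ⇒ n(n−1) = 870. Since 30·29 = 870, n = 30.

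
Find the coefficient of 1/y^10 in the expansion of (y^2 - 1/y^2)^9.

-36

General term: C(9,j)·(y^2)^j·(-1/y^2)^(9-j), with y-exponent 2j − 2(9−j) = 4j − 18.
Set 4j − 18 = -10: j = 2.
C(9,2) = 36; 1^2 = 1; (-1)^7 = -1.
Coefficient = 36 · 1 · (-1) = -36.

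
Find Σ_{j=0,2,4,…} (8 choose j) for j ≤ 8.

128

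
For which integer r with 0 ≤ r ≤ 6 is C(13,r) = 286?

C(13,r) increases on 0 ≤ r ≤ 6. C(13,2) = 78 and C(13,3) = 286, so r = 3.

3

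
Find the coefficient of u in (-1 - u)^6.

The general term is C(6,j)·(-1)^j·(-u)^(6-j); the u^1 term has j = 5.
C(6,5) = 6.
Coefficient = C(6,5) · (-1)^5 · (-1)^1 = 6 · (-1) · (-1) = 6.

6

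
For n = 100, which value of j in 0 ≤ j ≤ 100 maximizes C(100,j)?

C(100,j) is maximized at j = 100/2 = 50.

50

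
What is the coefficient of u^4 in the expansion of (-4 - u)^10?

860160

The general term is C(10,j)·(-4)^j·(-u)^(10-j); the u^4 term has j = 6.
C(10,6) = 210.
Coefficient = C(10,6) · (-4)^6 = 210 · 4096 = 860160.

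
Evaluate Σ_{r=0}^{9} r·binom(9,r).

2304

Since r·C(9,r) = 9·C(8,r−1), the sum is 9·2^8 = 9·256 = 2304.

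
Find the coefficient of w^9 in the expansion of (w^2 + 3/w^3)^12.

5940

General term: C(12,j)·(w^2)^j·(3/w^3)^(12-j), with w-exponent 2j − 3(12−j) = 5j − 36.
Set 5j − 36 = 9: j = 9.
C(12,9) = 220; 1^9 = 1; 3^3 = 27.
Coefficient = 220 · 1 · 27 = 5940.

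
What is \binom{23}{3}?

C(23,3) = (23·22·21) / 3! = 10626 / 6 = 1771.

1771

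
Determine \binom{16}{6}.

8008

C(16,6) = (16·15·14·13·12·11) / 6! = 5765760 / 720 = 8008.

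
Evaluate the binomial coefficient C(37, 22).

C(37,22) = C(37,15) by symmetry.
C(37,15) = (37·36·35·34·33·32·31·30·29·28·27·26·25·24·23) / 15! = 12245324002983751680000 / 1307674368000 = 9364199760.

9364199760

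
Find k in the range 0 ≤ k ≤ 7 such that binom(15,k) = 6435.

C(15,k) increases on 0 ≤ k ≤ 7. C(15,6) = 5005 and C(15,7) = 6435, so k = 7.

7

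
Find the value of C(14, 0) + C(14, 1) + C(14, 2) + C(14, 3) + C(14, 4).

1471

1 + 14 + 91 + 364 + 1001 = 1471.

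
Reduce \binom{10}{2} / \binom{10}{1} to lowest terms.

9/2

C(n,k+1)/C(n,k) = (n−k)/(k+1) = (10−1)/(1+1) = 9/2.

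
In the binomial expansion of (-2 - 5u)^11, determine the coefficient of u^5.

The general term is C(11,j)·(-2)^j·(-5u)^(11-j); the u^5 term has j = 6.
C(11,6) = 462.
Coefficient = C(11,6) · (-2)^6 · (-5)^5 = 462 · 64 · (-3125) = -92400000.

-92400000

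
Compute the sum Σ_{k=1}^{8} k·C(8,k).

1024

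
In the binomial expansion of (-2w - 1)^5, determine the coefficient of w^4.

-80

The general term is C(5,j)·(-2w)^j·(-1)^(5-j); the w^4 term has j = 4.
C(5,4) = 5.
Coefficient = C(5,4) · (-2)^4 · (-1)^1 = 5 · 16 · (-1) = -80.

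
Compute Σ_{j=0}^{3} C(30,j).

1 + 30 + 435 + 4060 = 4526.

4526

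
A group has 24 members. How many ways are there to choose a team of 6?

134596

This is C(24,6) = 134596.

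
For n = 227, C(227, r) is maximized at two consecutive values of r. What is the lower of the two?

For odd n = 227, C(227,r) peaks at r = (n−1)/2 and (n+1)/2; the lower is 113.

113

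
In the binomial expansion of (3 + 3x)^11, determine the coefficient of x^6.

81841914

The general term is C(11,j)·(3)^j·(3x)^(11-j); the x^6 term has j = 5.
C(11,5) = 462.
Coefficient = C(11,5) · 3^5 · 3^6 = 462 · 243 · 729 = 81841914.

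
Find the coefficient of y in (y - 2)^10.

-5120

The general term is C(10,j)·(y)^j·(-2)^(10-j); the y^1 term has j = 1.
C(10,1) = 10.
Coefficient = C(10,1) · (-2)^9 = 10 · (-512) = -5120.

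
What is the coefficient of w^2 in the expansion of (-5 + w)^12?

644531250

The general term is C(12,j)·(-5)^j·(w)^(12-j); the w^2 term has j = 10.
C(12,10) = 66.
Coefficient = C(12,10) · (-5)^10 = 66 · 9765625 = 644531250.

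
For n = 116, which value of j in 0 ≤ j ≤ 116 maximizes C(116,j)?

58

C(116,j) is maximized at j = 116/2 = 58.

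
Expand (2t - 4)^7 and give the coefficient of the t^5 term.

The general term is C(7,j)·(2t)^j·(-4)^(7-j); the t^5 term has j = 5.
C(7,5) = 21.
Coefficient = C(7,5) · 2^5 · (-4)^2 = 21 · 32 · 16 = 10752.

10752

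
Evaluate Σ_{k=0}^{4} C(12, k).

1 + 12 + 66 + 220 + 495 = 794.

794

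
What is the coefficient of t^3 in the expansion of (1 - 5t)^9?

-10500

The general term is C(9,j)·(1)^j·(-5t)^(9-j); the t^3 term has j = 6.
C(9,6) = 84.
Coefficient = C(9,6) · (-5)^3 = 84 · (-125) = -10500.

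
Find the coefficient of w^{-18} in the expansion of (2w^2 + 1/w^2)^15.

3640

General term: C(15,j)·(2w^2)^j·(1/w^2)^(15-j), with w-exponent 2j − 2(15−j) = 4j − 30.
Set 4j − 30 = -18: j = 3.
C(15,3) = 455; 2^3 = 8; 1^12 = 1.
Coefficient = 455 · 8 · 1 = 3640.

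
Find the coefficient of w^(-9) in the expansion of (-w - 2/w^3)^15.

-320320

General term: C(15,j)·(-w)^j·(-2/w^3)^(15-j), with w-exponent 1j − 3(15−j) = 4j − 45.
Set 4j − 45 = -9: j = 9.
C(15,9) = 5005; (-1)^9 = -1; (-2)^6 = 64.
Coefficient = 5005 · (-1) · 64 = -320320.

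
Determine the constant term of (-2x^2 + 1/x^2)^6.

General term: C(6,j)·(-2x^2)^j·(1/x^2)^(6-j), with x-exponent 2j − 2(6−j) = 4j − 12.
Set 4j − 12 = 0: j = 3.
C(6,3) = 20; (-2)^3 = -8; 1^3 = 1.
Coefficient = 20 · (-8) · 1 = -160.

-160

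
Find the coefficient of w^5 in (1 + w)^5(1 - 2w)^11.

Coefficient of w^5 = Σ_{j} C(5,j)·1^j·C(11,5-j)·(-2)^(5-j) for j from 0 to 5.
= (-14784) + 26400 + (-13200) + 2200 + (-110) + 1 = 507.

507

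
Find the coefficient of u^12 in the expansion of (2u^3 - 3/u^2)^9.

-145152

General term: C(9,j)·(2u^3)^j·(-3/u^2)^(9-j), with u-exponent 3j − 2(9−j) = 5j − 18.
Set 5j − 18 = 12: j = 6.
C(9,6) = 84; 2^6 = 64; (-3)^3 = -27.
Coefficient = 84 · 64 · (-27) = -145152.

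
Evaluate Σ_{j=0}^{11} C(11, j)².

705432

Σ C(11,j)² is the coefficient of x^11 in (1+x)^11(1+x)^11 = (1+x)^22, i.e. C(22,11) = 705432.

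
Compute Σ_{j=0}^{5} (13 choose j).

1 + 13 + 78 + 286 + 715 + 1287 = 2380.

2380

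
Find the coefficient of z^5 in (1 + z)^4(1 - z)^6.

Coefficient of z^5 = Σ_{j} C(4,j)·1^j·C(6,5-j)·(-1)^(5-j) for j from 0 to 4.
= (-6) + 60 + (-120) + 60 + (-6) = -12.

-12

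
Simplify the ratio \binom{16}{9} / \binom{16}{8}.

C(n,k+1)/C(n,k) = (n−k)/(k+1) = (16−8)/(8+1) = 8/9.

8/9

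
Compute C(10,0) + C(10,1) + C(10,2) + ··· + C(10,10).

1024

Setting x = 1 in (1+x)^10 gives Σ C(10,k) = 2^10 = 1024.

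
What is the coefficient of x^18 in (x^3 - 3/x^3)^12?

-5940

General term: C(12,j)·(x^3)^j·(-3/x^3)^(12-j), with x-exponent 3j − 3(12−j) = 6j − 36.
Set 6j − 36 = 18: j = 9.
C(12,9) = 220; 1^9 = 1; (-3)^3 = -27.
Coefficient = 220 · 1 · (-27) = -5940.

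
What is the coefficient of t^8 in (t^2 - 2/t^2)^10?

General term: C(10,j)·(t^2)^j·(-2/t^2)^(10-j), with t-exponent 2j − 2(10−j) = 4j − 20.
Set 4j − 20 = 8: j = 7.
C(10,7) = 120; 1^7 = 1; (-2)^3 = -8.
Coefficient = 120 · 1 · (-8) = -960.

-960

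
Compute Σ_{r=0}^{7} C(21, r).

1 + 21 + 210 + 1330 + 5985 + 20349 + 54264 + 116280 = 198440.

198440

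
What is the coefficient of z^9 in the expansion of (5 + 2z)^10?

The general term is C(10,j)·(5)^j·(2z)^(10-j); the z^9 term has j = 1.
C(10,1) = 10.
Coefficient = C(10,1) · 5^1 · 2^9 = 10 · 5 · 512 = 25600.

25600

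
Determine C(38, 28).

472733756

C(38,28) = C(38,10) by symmetry.
C(38,10) = (38·37·36·35·34·33·32·31·30·29) / 10! = 1715456253772800 / 3628800 = 472733756.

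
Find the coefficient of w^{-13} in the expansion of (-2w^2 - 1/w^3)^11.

General term: C(11,j)·(-2w^2)^j·(-1/w^3)^(11-j), with w-exponent 2j − 3(11−j) = 5j − 33.
Set 5j − 33 = -13: j = 4.
C(11,4) = 330; (-2)^4 = 16; (-1)^7 = -1.
Coefficient = 330 · 16 · (-1) = -5280.

-5280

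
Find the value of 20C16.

C(20,16) = C(20,4) by symmetry.
C(20,4) = (20·19·18·17) / 4! = 116280 / 24 = 4845.

4845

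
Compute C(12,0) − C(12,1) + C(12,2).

The partial alternating sum Σ_{k=0}^{2} (−1)^k C(12,k) = (−1)^2 C(11,2) = 55.

55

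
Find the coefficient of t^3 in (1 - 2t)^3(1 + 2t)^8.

Coefficient of t^3 = Σ_{j} C(3,j)·(-2)^j·C(8,3-j)·2^(3-j) for j from 0 to 3.
= 448 + (-672) + 192 + (-8) = -40.

-40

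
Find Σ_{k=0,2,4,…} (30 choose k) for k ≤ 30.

536870912

Half of (1+1)^30 + (1−1)^30 gives the even-index sum: 2^29 = 536870912.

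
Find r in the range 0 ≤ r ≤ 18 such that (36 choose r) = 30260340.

8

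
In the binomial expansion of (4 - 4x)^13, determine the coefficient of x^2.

The general term is C(13,j)·(4)^j·(-4x)^(13-j); the x^2 term has j = 11.
C(13,11) = 78.
Coefficient = C(13,11) · 4^11 · (-4)^2 = 78 · 4194304 · 16 = 5234491392.

5234491392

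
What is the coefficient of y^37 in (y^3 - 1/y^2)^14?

-14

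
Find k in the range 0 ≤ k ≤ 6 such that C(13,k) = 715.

4

C(13,k) increases on 0 ≤ k ≤ 6. C(13,3) = 286 and C(13,4) = 715, so k = 4.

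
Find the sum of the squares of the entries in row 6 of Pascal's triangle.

Σ C(6,j)² is the coefficient of x^6 in (1+x)^6(1+x)^6 = (1+x)^12, i.e. C(12,6) = 924.

924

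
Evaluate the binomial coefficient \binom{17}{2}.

136

C(17,2) = (17·16) / 2! = 272 / 2 = 136.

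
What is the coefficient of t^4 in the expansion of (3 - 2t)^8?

90720

The general term is C(8,j)·(3)^j·(-2t)^(8-j); the t^4 term has j = 4.
C(8,4) = 70.
Coefficient = C(8,4) · 3^4 · (-2)^4 = 70 · 81 · 16 = 90720.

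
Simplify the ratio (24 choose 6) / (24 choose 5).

C(n,k+1)/C(n,k) = (n−k)/(k+1) = (24−5)/(5+1) = 19/6.

19/6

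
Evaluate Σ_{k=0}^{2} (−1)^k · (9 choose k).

28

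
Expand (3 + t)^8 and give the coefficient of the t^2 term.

The general term is C(8,j)·(3)^j·(t)^(8-j); the t^2 term has j = 6.
C(8,6) = 28.
Coefficient = C(8,6) · 3^6 = 28 · 729 = 20412.

20412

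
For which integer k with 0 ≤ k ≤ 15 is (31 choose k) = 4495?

C(31,k) increases on 0 ≤ k ≤ 15. C(31,2) = 465 and C(31,3) = 4495, so k = 3.

3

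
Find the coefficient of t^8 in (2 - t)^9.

The general term is C(9,j)·(2)^j·(-t)^(9-j); the t^8 term has j = 1.
C(9,1) = 9.
Coefficient = C(9,1) · 2^1 = 9 · 2 = 18.

18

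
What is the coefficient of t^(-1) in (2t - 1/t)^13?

-109824

General term: C(13,j)·(2t)^j·(-1/t)^(13-j), with t-exponent 1j − 1(13−j) = 2j − 13.
Set 2j − 13 = -1: j = 6.
C(13,6) = 1716; 2^6 = 64; (-1)^7 = -1.
Coefficient = 1716 · 64 · (-1) = -109824.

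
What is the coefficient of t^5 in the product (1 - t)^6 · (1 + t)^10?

Coefficient of t^5 = Σ_{j} C(6,j)·(-1)^j·C(10,5-j)·1^(5-j) for j from 0 to 5.
= 252 + (-1260) + 1800 + (-900) + 150 + (-6) = 36.

36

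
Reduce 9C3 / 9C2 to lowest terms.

7/3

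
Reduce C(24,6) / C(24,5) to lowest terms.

19/6

C(n,k+1)/C(n,k) = (n−k)/(k+1) = (24−5)/(5+1) = 19/6.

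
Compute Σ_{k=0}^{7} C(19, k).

94184

1 + 19 + 171 + 969 + 3876 + 11628 + 27132 + 50388 = 94184.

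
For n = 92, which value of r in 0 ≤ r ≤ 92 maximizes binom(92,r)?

46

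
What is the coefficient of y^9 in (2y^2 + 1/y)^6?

192

General term: C(6,j)·(2y^2)^j·(1/y)^(6-j), with y-exponent 2j − 1(6−j) = 3j − 6.
Set 3j − 6 = 9: j = 5.
C(6,5) = 6; 2^5 = 32; 1^1 = 1.
Coefficient = 6 · 32 · 1 = 192.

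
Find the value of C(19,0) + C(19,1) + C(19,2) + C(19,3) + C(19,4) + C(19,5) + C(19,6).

43796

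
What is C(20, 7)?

C(20,7) = (20·19·18·17·16·15·14) / 7! = 390700800 / 5040 = 77520.

77520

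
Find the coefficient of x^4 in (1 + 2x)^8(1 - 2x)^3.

Coefficient of x^4 = Σ_{j} C(8,j)·2^j·C(3,4-j)·(-2)^(4-j) for j from 1 to 4.
= (-128) + 1344 + (-2688) + 1120 = -352.

-352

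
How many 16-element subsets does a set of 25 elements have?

2042975

C(25,16) = C(25,9) by symmetry.
C(25,9) = (25·24·23·22·21·20·19·18·17) / 9! = 741354768000 / 362880 = 2042975.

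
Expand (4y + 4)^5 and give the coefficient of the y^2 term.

10240

The general term is C(5,j)·(4y)^j·(4)^(5-j); the y^2 term has j = 2.
C(5,2) = 10.
Coefficient = C(5,2) · 4^2 · 4^3 = 10 · 16 · 64 = 10240.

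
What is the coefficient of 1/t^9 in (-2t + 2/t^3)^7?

-4480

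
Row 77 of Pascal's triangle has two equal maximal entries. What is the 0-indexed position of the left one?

For odd n = 77, C(77,k) peaks at k = (n−1)/2 and (n+1)/2; the smaller is 38.

38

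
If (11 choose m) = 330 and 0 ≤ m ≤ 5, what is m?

4

C(11,m) increases on 0 ≤ m ≤ 5. C(11,3) = 165 and C(11,4) = 330, so m = 4.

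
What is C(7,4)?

C(7,4) = C(7,3) by symmetry.
C(7,3) = (7·6·5) / 3! = 210 / 6 = 35.

35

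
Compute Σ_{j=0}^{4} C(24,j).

1 + 24 + 276 + 2024 + 10626 = 12951.

12951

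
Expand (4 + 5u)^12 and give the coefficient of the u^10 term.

10312500000

The general term is C(12,j)·(4)^j·(5u)^(12-j); the u^10 term has j = 2.
C(12,2) = 66.
Coefficient = C(12,2) · 4^2 · 5^10 = 66 · 16 · 9765625 = 10312500000.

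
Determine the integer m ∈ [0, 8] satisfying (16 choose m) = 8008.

6

C(16,m) increases on 0 ≤ m ≤ 8. C(16,5) = 4368 and C(16,6) = 8008, so m = 6.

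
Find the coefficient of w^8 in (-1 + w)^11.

-165

The general term is C(11,j)·(-1)^j·(w)^(11-j); the w^8 term has j = 3.
C(11,3) = 165.
Coefficient = C(11,3) · (-1)^3 = 165 · (-1) = -165.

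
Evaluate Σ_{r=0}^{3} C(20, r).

1351

1 + 20 + 190 + 1140 = 1351.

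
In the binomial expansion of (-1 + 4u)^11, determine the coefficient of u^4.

-84480

The general term is C(11,j)·(-1)^j·(4u)^(11-j); the u^4 term has j = 7.
C(11,7) = 330.
Coefficient = C(11,7) · (-1)^7 · 4^4 = 330 · (-1) · 256 = -84480.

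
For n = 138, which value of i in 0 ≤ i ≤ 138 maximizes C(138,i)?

69

C(138,i) is maximized at i = 138/2 = 69.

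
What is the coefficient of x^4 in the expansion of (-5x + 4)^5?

The general term is C(5,j)·(-5x)^j·(4)^(5-j); the x^4 term has j = 4.
C(5,4) = 5.
Coefficient = C(5,4) · (-5)^4 · 4^1 = 5 · 625 · 4 = 12500.

12500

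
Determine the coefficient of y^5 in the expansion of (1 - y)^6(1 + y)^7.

Coefficient of y^5 = Σ_{j} C(6,j)·(-1)^j·C(7,5-j)·1^(5-j) for j from 0 to 5.
= 21 + (-210) + 525 + (-420) + 105 + (-6) = 15.

15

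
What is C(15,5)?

3003

C(15,5) = (15·14·13·12·11) / 5! = 360360 / 120 = 3003.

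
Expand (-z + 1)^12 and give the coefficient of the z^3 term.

-220

The general term is C(12,j)·(-z)^j·(1)^(12-j); the z^3 term has j = 3.
C(12,3) = 220.
Coefficient = C(12,3) · (-1)^3 = 220 · (-1) = -220.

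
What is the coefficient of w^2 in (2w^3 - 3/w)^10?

General term: C(10,j)·(2w^3)^j·(-3/w)^(10-j), with w-exponent 3j − 1(10−j) = 4j − 10.
Set 4j − 10 = 2: j = 3.
C(10,3) = 120; 2^3 = 8; (-3)^7 = -2187.
Coefficient = 120 · 8 · (-2187) = -2099520.

-2099520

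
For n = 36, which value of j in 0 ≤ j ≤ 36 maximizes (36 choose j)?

18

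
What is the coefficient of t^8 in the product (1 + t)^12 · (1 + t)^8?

Coefficient of t^8 = Σ_{j} C(12,j)·C(8,8-j) for j from 0 to 8.
= 1 + 96 + 1848 + 12320 + 34650 + 44352 + 25872 + 6336 + 495 = 125970.

125970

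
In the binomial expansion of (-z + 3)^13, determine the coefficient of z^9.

The general term is C(13,j)·(-z)^j·(3)^(13-j); the z^9 term has j = 9.
C(13,9) = 715.
Coefficient = C(13,9) · (-1)^9 · 3^4 = 715 · (-1) · 81 = -57915.

-57915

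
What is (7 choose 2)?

21

C(7,2) = (7·6) / 2! = 42 / 2 = 21.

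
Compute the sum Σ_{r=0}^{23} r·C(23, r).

Since r·C(23,r) = 23·C(22,r−1), the sum is 23·2^22 = 23·4194304 = 96468992.

96468992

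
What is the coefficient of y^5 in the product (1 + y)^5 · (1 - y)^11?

Coefficient of y^5 = Σ_{j} C(5,j)·1^j·C(11,5-j)·(-1)^(5-j) for j from 0 to 5.
= (-462) + 1650 + (-1650) + 550 + (-55) + 1 = 34.

34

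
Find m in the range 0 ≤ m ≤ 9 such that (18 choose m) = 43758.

C(18,m) increases on 0 ≤ m ≤ 9. C(18,7) = 31824 and C(18,8) = 43758, so m = 8.

8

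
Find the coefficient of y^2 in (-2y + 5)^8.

The general term is C(8,j)·(-2y)^j·(5)^(8-j); the y^2 term has j = 2.
C(8,2) = 28.
Coefficient = C(8,2) · (-2)^2 · 5^6 = 28 · 4 · 15625 = 1750000.

1750000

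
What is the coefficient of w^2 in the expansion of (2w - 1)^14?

The general term is C(14,j)·(2w)^j·(-1)^(14-j); the w^2 term has j = 2.
C(14,2) = 91.
Coefficient = C(14,2) · 2^2 = 91 · 4 = 364.

364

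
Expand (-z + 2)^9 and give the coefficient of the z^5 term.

-2016

The general term is C(9,j)·(-z)^j·(2)^(9-j); the z^5 term has j = 5.
C(9,5) = 126.
Coefficient = C(9,5) · (-1)^5 · 2^4 = 126 · (-1) · 16 = -2016.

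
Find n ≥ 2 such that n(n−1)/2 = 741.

39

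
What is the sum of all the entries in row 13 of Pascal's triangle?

8192

The entries of row 13 sum to 2^13 = 8192.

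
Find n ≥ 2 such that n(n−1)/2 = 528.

33

n(n−1)/2 = 528 ⇒ n(n−1) = 1056. Since 33·32 = 1056, n = 33.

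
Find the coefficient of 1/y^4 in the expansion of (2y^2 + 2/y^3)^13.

General term: C(13,j)·(2y^2)^j·(2/y^3)^(13-j), with y-exponent 2j − 3(13−j) = 5j − 39.
Set 5j − 39 = -4: j = 7.
C(13,7) = 1716; 2^7 = 128; 2^6 = 64.
Coefficient = 1716 · 128 · 64 = 14057472.

14057472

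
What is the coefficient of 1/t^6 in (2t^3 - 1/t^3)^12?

-25344

General term: C(12,j)·(2t^3)^j·(-1/t^3)^(12-j), with t-exponent 3j − 3(12−j) = 6j − 36.
Set 6j − 36 = -6: j = 5.
C(12,5) = 792; 2^5 = 32; (-1)^7 = -1.
Coefficient = 792 · 32 · (-1) = -25344.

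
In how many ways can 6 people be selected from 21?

This is C(21,6) = 54264.

54264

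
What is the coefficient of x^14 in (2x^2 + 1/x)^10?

General term: C(10,j)·(2x^2)^j·(1/x)^(10-j), with x-exponent 2j − 1(10−j) = 3j − 10.
Set 3j − 10 = 14: j = 8.
C(10,8) = 45; 2^8 = 256; 1^2 = 1.
Coefficient = 45 · 256 · 1 = 11520.

11520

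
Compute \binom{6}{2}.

15

C(6,2) = (6·5) / 2! = 30 / 2 = 15.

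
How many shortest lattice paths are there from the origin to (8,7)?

6435

Each path is a sequence of 15 steps with 8 rights: C(15,8) = 6435.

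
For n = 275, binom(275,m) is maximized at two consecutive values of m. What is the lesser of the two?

137

For odd n = 275, C(275,m) peaks at m = (n−1)/2 and (n+1)/2; the lesser is 137.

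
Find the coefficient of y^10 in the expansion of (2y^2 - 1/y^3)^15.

2795520

General term: C(15,j)·(2y^2)^j·(-1/y^3)^(15-j), with y-exponent 2j − 3(15−j) = 5j − 45.
Set 5j − 45 = 10: j = 11.
C(15,11) = 1365; 2^11 = 2048; (-1)^4 = 1.
Coefficient = 1365 · 2048 · 1 = 2795520.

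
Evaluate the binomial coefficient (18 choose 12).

C(18,12) = C(18,6) by symmetry.
C(18,6) = (18·17·16·15·14·13) / 6! = 13366080 / 720 = 18564.

18564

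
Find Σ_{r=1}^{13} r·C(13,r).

53248

Differentiating (1+x)^13 and setting x=1: Σ r·C(13,r) = 13·2^12 = 53248.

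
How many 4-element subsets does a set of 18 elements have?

3060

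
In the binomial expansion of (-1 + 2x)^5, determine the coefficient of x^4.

-80

The general term is C(5,j)·(-1)^j·(2x)^(5-j); the x^4 term has j = 1.
C(5,1) = 5.
Coefficient = C(5,1) · (-1)^1 · 2^4 = 5 · (-1) · 16 = -80.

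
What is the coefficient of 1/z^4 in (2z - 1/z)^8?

112

General term: C(8,j)·(2z)^j·(-1/z)^(8-j), with z-exponent 1j − 1(8−j) = 2j − 8.
Set 2j − 8 = -4: j = 2.
C(8,2) = 28; 2^2 = 4; (-1)^6 = 1.
Coefficient = 28 · 4 · 1 = 112.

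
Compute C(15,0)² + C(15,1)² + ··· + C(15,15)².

155117520

Σ C(15,j)² is the coefficient of x^15 in (1+x)^15(1+x)^15 = (1+x)^30, i.e. C(30,15) = 155117520.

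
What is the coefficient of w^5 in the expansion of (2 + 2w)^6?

The general term is C(6,j)·(2)^j·(2w)^(6-j); the w^5 term has j = 1.
C(6,1) = 6.
Coefficient = C(6,1) · 2^1 · 2^5 = 6 · 2 · 32 = 384.

384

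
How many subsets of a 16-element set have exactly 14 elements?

120

Choose the 14 positions: C(16,14) = 120.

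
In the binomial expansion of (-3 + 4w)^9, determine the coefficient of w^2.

-1259712

The general term is C(9,j)·(-3)^j·(4w)^(9-j); the w^2 term has j = 7.
C(9,7) = 36.
Coefficient = C(9,7) · (-3)^7 · 4^2 = 36 · (-2187) · 16 = -1259712.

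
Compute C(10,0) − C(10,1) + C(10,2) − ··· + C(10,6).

The partial alternating sum Σ_{k=0}^{6} (−1)^k C(10,k) = (−1)^6 C(9,6) = 84.

84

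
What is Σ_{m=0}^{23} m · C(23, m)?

Since m·C(23,m) = 23·C(22,m−1), the sum is 23·2^22 = 23·4194304 = 96468992.

96468992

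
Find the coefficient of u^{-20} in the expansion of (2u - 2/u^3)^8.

-2048

General term: C(8,j)·(2u)^j·(-2/u^3)^(8-j), with u-exponent 1j − 3(8−j) = 4j − 24.
Set 4j − 24 = -20: j = 1.
C(8,1) = 8; 2^1 = 2; (-2)^7 = -128.
Coefficient = 8 · 2 · (-128) = -2048.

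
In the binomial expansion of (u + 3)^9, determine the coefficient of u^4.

The general term is C(9,j)·(u)^j·(3)^(9-j); the u^4 term has j = 4.
C(9,4) = 126.
Coefficient = C(9,4) · 3^5 = 126 · 243 = 30618.

30618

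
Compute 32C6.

C(32,6) = (32·31·30·29·28·27) / 6! = 652458240 / 720 = 906192.

906192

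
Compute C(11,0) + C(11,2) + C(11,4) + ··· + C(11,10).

Half of (1+1)^11 + (1−1)^11 gives the even-index sum: 2^10 = 1024.

1024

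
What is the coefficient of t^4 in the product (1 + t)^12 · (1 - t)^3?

21

Coefficient of t^4 = Σ_{j} C(12,j)·1^j·C(3,4-j)·(-1)^(4-j) for j from 1 to 4.
= (-12) + 198 + (-660) + 495 = 21.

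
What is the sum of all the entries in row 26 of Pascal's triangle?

67108864

Setting x = 1 in (1+x)^26 gives Σ C(26,k) = 2^26 = 67108864.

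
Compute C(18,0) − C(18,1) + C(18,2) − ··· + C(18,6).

12376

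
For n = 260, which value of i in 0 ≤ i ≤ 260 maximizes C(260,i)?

C(260,i) is maximized at i = 260/2 = 130.

130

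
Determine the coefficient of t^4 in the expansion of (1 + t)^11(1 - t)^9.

Coefficient of t^4 = Σ_{j} C(11,j)·1^j·C(9,4-j)·(-1)^(4-j) for j from 0 to 4.
= 126 + (-924) + 1980 + (-1485) + 330 = 27.

27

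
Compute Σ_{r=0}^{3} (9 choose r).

130

1 + 9 + 36 + 84 = 130.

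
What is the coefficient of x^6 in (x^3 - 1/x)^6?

General term: C(6,j)·(x^3)^j·(-1/x)^(6-j), with x-exponent 3j − 1(6−j) = 4j − 6.
Set 4j − 6 = 6: j = 3.
C(6,3) = 20; 1^3 = 1; (-1)^3 = -1.
Coefficient = 20 · 1 · (-1) = -20.

-20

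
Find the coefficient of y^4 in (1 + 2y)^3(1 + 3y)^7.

10941

Coefficient of y^4 = Σ_{j} C(3,j)·2^j·C(7,4-j)·3^(4-j) for j from 0 to 3.
= 2835 + 5670 + 2268 + 168 = 10941.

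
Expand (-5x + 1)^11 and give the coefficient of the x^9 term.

-107421875

The general term is C(11,j)·(-5x)^j·(1)^(11-j); the x^9 term has j = 9.
C(11,9) = 55.
Coefficient = C(11,9) · (-5)^9 = 55 · (-1953125) = -107421875.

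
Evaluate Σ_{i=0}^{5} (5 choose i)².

Σ C(5,i)² is the coefficient of x^5 in (1+x)^5(1+x)^5 = (1+x)^10, i.e. C(10,5) = 252.

252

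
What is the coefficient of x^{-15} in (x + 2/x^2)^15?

3075072

General term: C(15,j)·(x)^j·(2/x^2)^(15-j), with x-exponent 1j − 2(15−j) = 3j − 30.
Set 3j − 30 = -15: j = 5.
C(15,5) = 3003; 1^5 = 1; 2^10 = 1024.
Coefficient = 3003 · 1 · 1024 = 3075072.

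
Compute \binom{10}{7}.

120

C(10,7) = C(10,3) by symmetry.
C(10,3) = (10·9·8) / 3! = 720 / 6 = 120.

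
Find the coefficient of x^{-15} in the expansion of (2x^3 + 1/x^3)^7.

General term: C(7,j)·(2x^3)^j·(1/x^3)^(7-j), with x-exponent 3j − 3(7−j) = 6j − 21.
Set 6j − 21 = -15: j = 1.
C(7,1) = 7; 2^1 = 2; 1^6 = 1.
Coefficient = 7 · 2 · 1 = 14.

14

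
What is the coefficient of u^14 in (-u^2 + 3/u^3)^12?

594

General term: C(12,j)·(-u^2)^j·(3/u^3)^(12-j), with u-exponent 2j − 3(12−j) = 5j − 36.
Set 5j − 36 = 14: j = 10.
C(12,10) = 66; (-1)^10 = 1; 3^2 = 9.
Coefficient = 66 · 1 · 9 = 594.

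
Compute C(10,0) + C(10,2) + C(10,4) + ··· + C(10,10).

512

Even-j terms of row 10 sum to 2^9 = 512.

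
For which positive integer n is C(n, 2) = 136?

17

n(n−1)/2 = 136 ⇒ n(n−1) = 272. Since 17·16 = 272, n = 17.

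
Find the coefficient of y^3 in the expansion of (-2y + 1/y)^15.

General term: C(15,j)·(-2y)^j·(1/y)^(15-j), with y-exponent 1j − 1(15−j) = 2j − 15.
Set 2j − 15 = 3: j = 9.
C(15,9) = 5005; (-2)^9 = -512; 1^6 = 1.
Coefficient = 5005 · (-512) · 1 = -2562560.

-2562560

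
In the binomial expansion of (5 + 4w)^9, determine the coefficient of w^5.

The general term is C(9,j)·(5)^j·(4w)^(9-j); the w^5 term has j = 4.
C(9,4) = 126.
Coefficient = C(9,4) · 5^4 · 4^5 = 126 · 625 · 1024 = 80640000.

80640000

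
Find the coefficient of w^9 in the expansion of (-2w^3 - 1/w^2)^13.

-219648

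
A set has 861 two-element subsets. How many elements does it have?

n(n−1)/2 = 861 ⇒ n(n−1) = 1722. Since 42·41 = 1722, n = 42.

42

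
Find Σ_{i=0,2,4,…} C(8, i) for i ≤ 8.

128

Even-i terms of row 8 sum to 2^7 = 128.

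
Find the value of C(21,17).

5985

C(21,17) = C(21,4) by symmetry.
C(21,4) = (21·20·19·18) / 4! = 143640 / 24 = 5985.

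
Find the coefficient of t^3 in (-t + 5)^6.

-2500

The general term is C(6,j)·(-t)^j·(5)^(6-j); the t^3 term has j = 3.
C(6,3) = 20.
Coefficient = C(6,3) · (-1)^3 · 5^3 = 20 · (-1) · 125 = -2500.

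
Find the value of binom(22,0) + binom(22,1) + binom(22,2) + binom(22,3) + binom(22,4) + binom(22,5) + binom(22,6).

110056

1 + 22 + 231 + 1540 + 7315 + 26334 + 74613 = 110056.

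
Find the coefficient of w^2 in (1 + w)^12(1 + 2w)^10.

486

Coefficient of w^2 = Σ_{j} C(12,j)·1^j·C(10,2-j)·2^(2-j) for j from 0 to 2.
= 180 + 240 + 66 = 486.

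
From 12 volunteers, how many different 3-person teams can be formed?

220

This is C(12,3) = 220.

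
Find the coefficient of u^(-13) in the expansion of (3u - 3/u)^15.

215233605

General term: C(15,j)·(3u)^j·(-3/u)^(15-j), with u-exponent 1j − 1(15−j) = 2j − 15.
Set 2j − 15 = -13: j = 1.
C(15,1) = 15; 3^1 = 3; (-3)^14 = 4782969.
Coefficient = 15 · 3 · 4782969 = 215233605.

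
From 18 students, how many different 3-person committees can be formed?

This is C(18,3) = 816.

816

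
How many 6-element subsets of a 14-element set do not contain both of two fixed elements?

2508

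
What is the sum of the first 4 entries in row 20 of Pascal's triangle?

1351

1 + 20 + 190 + 1140 = 1351.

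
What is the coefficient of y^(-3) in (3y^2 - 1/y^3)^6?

-540

General term: C(6,j)·(3y^2)^j·(-1/y^3)^(6-j), with y-exponent 2j − 3(6−j) = 5j − 18.
Set 5j − 18 = -3: j = 3.
C(6,3) = 20; 3^3 = 27; (-1)^3 = -1.
Coefficient = 20 · 27 · (-1) = -540.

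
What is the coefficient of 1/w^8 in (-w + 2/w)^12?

67584

General term: C(12,j)·(-w)^j·(2/w)^(12-j), with w-exponent 1j − 1(12−j) = 2j − 12.
Set 2j − 12 = -8: j = 2.
C(12,2) = 66; (-1)^2 = 1; 2^10 = 1024.
Coefficient = 66 · 1 · 1024 = 67584.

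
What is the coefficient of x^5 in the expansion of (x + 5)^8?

7000

The general term is C(8,j)·(x)^j·(5)^(8-j); the x^5 term has j = 5.
C(8,5) = 56.
Coefficient = C(8,5) · 5^3 = 56 · 125 = 7000.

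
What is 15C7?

C(15,7) = (15·14·13·12·11·10·9) / 7! = 32432400 / 5040 = 6435.

6435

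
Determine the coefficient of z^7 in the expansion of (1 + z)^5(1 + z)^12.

19448

(1 + z)^5(1 + z)^12 = (1 + z)^17, so the coefficient of z^7 is C(17,7)·1^7 = 19448·1 = 19448.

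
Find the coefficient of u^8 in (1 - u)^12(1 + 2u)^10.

-5985

Coefficient of u^8 = Σ_{j} C(12,j)·(-1)^j·C(10,8-j)·2^(8-j) for j from 0 to 8.
= 11520 + (-184320) + 887040 + (-1774080) + 1663200 + (-760320) + 166320 + (-15840) + 495 = -5985.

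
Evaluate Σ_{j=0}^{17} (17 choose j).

Setting x = 1 in (1+x)^17 gives Σ C(17,j) = 2^17 = 131072.

131072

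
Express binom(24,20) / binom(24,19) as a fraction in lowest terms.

C(n,k+1)/C(n,k) = (n−k)/(k+1) = (24−19)/(19+1) = 5/20 = 1/4.

1/4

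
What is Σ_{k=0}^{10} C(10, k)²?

Σ C(10,k)² is the coefficient of x^10 in (1+x)^10(1+x)^10 = (1+x)^20, i.e. C(20,10) = 184756.

184756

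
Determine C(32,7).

3365856

C(32,7) = (32·31·30·29·28·27·26) / 7! = 16963914240 / 5040 = 3365856.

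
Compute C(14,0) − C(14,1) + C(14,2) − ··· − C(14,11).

The partial alternating sum Σ_{k=0}^{11} (−1)^k C(14,k) = (−1)^11 C(13,11) = -78.

-78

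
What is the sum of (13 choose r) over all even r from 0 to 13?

4096

Half of (1+1)^13 + (1−1)^13 gives the even-index sum: 2^12 = 4096.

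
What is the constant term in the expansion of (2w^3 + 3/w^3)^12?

General term: C(12,j)·(2w^3)^j·(3/w^3)^(12-j), with w-exponent 3j − 3(12−j) = 6j − 36.
Set 6j − 36 = 0: j = 6.
C(12,6) = 924; 2^6 = 64; 3^6 = 729.
Coefficient = 924 · 64 · 729 = 43110144.

43110144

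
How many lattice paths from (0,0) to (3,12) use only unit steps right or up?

455

Each path is a sequence of 15 steps with 3 rights: C(15,3) = 455.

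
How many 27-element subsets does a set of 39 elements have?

3910797436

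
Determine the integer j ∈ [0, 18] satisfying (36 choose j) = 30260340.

8

C(36,j) increases on 0 ≤ j ≤ 18. C(36,7) = 8347680 and C(36,8) = 30260340, so j = 8.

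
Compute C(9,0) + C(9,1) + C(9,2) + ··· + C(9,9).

The entries of row 9 sum to 2^9 = 512.

512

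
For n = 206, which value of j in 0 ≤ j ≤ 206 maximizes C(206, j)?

103

C(206,j) is maximized at j = 206/2 = 103.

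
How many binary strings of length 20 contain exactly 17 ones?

1140

Choose the 17 positions: C(20,17) = 1140.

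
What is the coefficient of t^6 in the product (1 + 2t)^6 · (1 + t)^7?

14407

Coefficient of t^6 = Σ_{j} C(6,j)·2^j·C(7,6-j)·1^(6-j) for j from 0 to 6.
= 7 + 252 + 2100 + 5600 + 5040 + 1344 + 64 = 14407.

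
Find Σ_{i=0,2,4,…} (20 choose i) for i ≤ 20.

524288

Even-i terms of row 20 sum to 2^19 = 524288.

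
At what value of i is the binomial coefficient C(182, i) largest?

91

C(182,i) is maximized at i = 182/2 = 91.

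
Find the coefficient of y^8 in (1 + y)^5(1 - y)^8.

Coefficient of y^8 = Σ_{j} C(5,j)·1^j·C(8,8-j)·(-1)^(8-j) for j from 0 to 5.
= 1 + (-40) + 280 + (-560) + 350 + (-56) = -25.

-25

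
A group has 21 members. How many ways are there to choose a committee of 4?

5985

This is C(21,4) = 5985.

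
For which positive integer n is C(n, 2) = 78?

13

n(n−1)/2 = 78 ⇒ n(n−1) = 156. Since 13·12 = 156, n = 13.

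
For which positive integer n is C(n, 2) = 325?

n(n−1)/2 = 325 ⇒ n(n−1) = 650. Since 26·25 = 650, n = 26.

26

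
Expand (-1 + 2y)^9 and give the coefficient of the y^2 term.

-144

The general term is C(9,j)·(-1)^j·(2y)^(9-j); the y^2 term has j = 7.
C(9,7) = 36.
Coefficient = C(9,7) · (-1)^7 · 2^2 = 36 · (-1) · 4 = -144.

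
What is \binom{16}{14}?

120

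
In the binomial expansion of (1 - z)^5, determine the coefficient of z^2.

The general term is C(5,j)·(1)^j·(-z)^(5-j); the z^2 term has j = 3.
C(5,3) = 10.
Coefficient = C(5,3) = 10.

10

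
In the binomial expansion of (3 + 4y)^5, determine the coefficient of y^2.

4320

The general term is C(5,j)·(3)^j·(4y)^(5-j); the y^2 term has j = 3.
C(5,3) = 10.
Coefficient = C(5,3) · 3^3 · 4^2 = 10 · 27 · 16 = 4320.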